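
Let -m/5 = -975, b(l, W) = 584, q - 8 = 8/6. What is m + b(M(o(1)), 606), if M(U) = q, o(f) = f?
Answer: 5459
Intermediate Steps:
q = 28/3 (q = 8 + 8/6 = 8 + 8*(⅙) = 8 + 4/3 = 28/3 ≈ 9.3333)
M(U) = 28/3
m = 4875 (m = -5*(-975) = 4875)
m + b(M(o(1)), 606) = 4875 + 584 = 5459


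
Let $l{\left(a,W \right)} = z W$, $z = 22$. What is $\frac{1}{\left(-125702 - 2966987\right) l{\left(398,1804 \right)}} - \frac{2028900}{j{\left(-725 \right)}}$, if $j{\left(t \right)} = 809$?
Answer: $- \frac{249032544389825609}{99298796594888} \approx -2507.9$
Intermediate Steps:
$l{\left(a,W \right)} = 22 W$
$\frac{1}{\left(-125702 - 2966987\right) l{\left(398,1804 \right)}} - \frac{2028900}{j{\left(-725 \right)}} = \frac{1}{\left(-125702 - 2966987\right) 22 \cdot 1804} - \frac{2028900}{809} = \frac{1}{\left(-3092689\right) 39688} - \frac{2028900}{809} = \left(- \frac{1}{3092689}\right) \frac{1}{39688} - \frac{2028900}{809} = - \frac{1}{122742641032} - \frac{2028900}{809} = - \frac{249032544389825609}{99298796594888}$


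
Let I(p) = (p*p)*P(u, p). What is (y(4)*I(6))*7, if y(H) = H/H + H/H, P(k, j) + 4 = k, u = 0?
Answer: -2016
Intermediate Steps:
P(k, j) = -4 + k
y(H) = 2 (y(H) = 1 + 1 = 2)
I(p) = -4*p² (I(p) = (p*p)*(-4 + 0) = p²*(-4) = -4*p²)
(y(4)*I(6))*7 = (2*(-4*6²))*7 = (2*(-4*36))*7 = (2*(-144))*7 = -288*7 = -2016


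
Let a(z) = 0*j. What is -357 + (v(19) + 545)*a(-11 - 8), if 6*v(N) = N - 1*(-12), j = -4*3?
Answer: -357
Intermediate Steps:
j = -12
v(N) = 2 + N/6 (v(N) = (N - 1*(-12))/6 = (N + 12)/6 = (12 + N)/6 = 2 + N/6)
a(z) = 0 (a(z) = 0*(-12) = 0)
-357 + (v(19) + 545)*a(-11 - 8) = -357 + ((2 + (⅙)*19) + 545)*0 = -357 + ((2 + 19/6) + 545)*0 = -357 + (31/6 + 545)*0 = -357 + (3301/6)*0 = -357 + 0 = -357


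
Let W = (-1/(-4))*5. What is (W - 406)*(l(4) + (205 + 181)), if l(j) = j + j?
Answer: -318943/2 ≈ -1.5947e+5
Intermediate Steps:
l(j) = 2*j
W = 5/4 (W = -¼*(-1)*5 = (¼)*5 = 5/4 ≈ 1.2500)
(W - 406)*(l(4) + (205 + 181)) = (5/4 - 406)*(2*4 + (205 + 181)) = -1619*(8 + 386)/4 = -1619/4*394 = -318943/2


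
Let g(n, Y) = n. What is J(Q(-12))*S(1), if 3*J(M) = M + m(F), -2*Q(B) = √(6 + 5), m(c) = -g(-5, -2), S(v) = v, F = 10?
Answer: 5/3 - √11/6 ≈ 1.1139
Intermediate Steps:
m(c) = 5 (m(c) = -1*(-5) = 5)
Q(B) = -√11/2 (Q(B) = -√(6 + 5)/2 = -√11/2)
J(M) = 5/3 + M/3 (J(M) = (M + 5)/3 = (5 + M)/3 = 5/3 + M/3)
J(Q(-12))*S(1) = (5/3 + (-√11/2)/3)*1 = (5/3 - √11/6)*1 = 5/3 - √11/6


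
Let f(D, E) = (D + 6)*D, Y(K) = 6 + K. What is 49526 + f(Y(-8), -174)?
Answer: 49518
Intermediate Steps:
f(D, E) = D*(6 + D) (f(D, E) = (6 + D)*D = D*(6 + D))
49526 + f(Y(-8), -174) = 49526 + (6 - 8)*(6 + (6 - 8)) = 49526 - 2*(6 - 2) = 49526 - 2*4 = 49526 - 8 = 49518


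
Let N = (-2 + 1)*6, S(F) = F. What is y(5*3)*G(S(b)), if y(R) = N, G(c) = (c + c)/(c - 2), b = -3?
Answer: -36/5 ≈ -7.2000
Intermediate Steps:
G(c) = 2*c/(-2 + c) (G(c) = (2*c)/(-2 + c) = 2*c/(-2 + c))
N = -6 (N = -1*6 = -6)
y(R) = -6
y(5*3)*G(S(b)) = -12*(-3)/(-2 - 3) = -12*(-3)/(-5) = -12*(-3)*(-1)/5 = -6*6/5 = -36/5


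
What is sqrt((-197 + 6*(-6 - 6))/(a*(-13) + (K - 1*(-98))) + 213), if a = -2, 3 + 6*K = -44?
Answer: sqrt(102352359)/697 ≈ 14.515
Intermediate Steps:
K = -47/6 (K = -1/2 + (1/6)*(-44) = -1/2 - 22/3 = -47/6 ≈ -7.8333)
sqrt((-197 + 6*(-6 - 6))/(a*(-13) + (K - 1*(-98))) + 213) = sqrt((-197 + 6*(-6 - 6))/(-2*(-13) + (-47/6 - 1*(-98))) + 213) = sqrt((-197 + 6*(-12))/(26 + (-47/6 + 98)) + 213) = sqrt((-197 - 72)/(26 + 541/6) + 213) = sqrt(-269/697/6 + 213) = sqrt(-269*6/697 + 213) = sqrt(-1614/697 + 213) = sqrt(146847/697) = sqrt(102352359)/697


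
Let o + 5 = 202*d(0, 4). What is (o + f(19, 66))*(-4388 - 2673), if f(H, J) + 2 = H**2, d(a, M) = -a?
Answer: -2499594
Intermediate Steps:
f(H, J) = -2 + H**2
o = -5 (o = -5 + 202*(-1*0) = -5 + 202*0 = -5 + 0 = -5)
(o + f(19, 66))*(-4388 - 2673) = (-5 + (-2 + 19**2))*(-4388 - 2673) = (-5 + (-2 + 361))*(-7061) = (-5 + 359)*(-7061) = 354*(-7061) = -2499594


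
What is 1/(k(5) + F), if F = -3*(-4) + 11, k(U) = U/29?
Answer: 29/672 ≈ 0.043155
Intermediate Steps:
k(U) = U/29 (k(U) = U*(1/29) = U/29)
F = 23 (F = 12 + 11 = 23)
1/(k(5) + F) = 1/((1/29)*5 + 23) = 1/(5/29 + 23) = 1/(672/29) = 29/672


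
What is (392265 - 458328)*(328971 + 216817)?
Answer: -36056392644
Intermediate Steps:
(392265 - 458328)*(328971 + 216817) = -66063*545788 = -36056392644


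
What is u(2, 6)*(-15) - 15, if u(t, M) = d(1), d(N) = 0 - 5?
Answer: 60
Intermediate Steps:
d(N) = -5
u(t, M) = -5
u(2, 6)*(-15) - 15 = -5*(-15) - 15 = 75 - 15 = 60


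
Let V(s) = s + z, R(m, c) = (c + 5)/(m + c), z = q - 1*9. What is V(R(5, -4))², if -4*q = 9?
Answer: 1681/16 ≈ 105.06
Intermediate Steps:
q = -9/4 (q = -¼*9 = -9/4 ≈ -2.2500)
z = -45/4 (z = -9/4 - 1*9 = -9/4 - 9 = -45/4 ≈ -11.250)
R(m, c) = (5 + c)/(c + m)
V(s) = -45/4 + s (V(s) = s - 45/4 = -45/4 + s)
V(R(5, -4))² = (-45/4 + (5 - 4)/(-4 + 5))² = (-45/4 + 1/1)² = (-45/4 + 1*1)² = (-45/4 + 1)² = (-41/4)² = 1681/16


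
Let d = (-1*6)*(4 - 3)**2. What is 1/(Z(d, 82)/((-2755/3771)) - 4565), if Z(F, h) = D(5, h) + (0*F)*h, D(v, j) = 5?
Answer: -551/2519086 ≈ -0.00021873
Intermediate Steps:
d = -6 (d = -6*1**2 = -6*1 = -6)
Z(F, h) = 5 (Z(F, h) = 5 + (0*F)*h = 5 + 0*h = 5 + 0 = 5)
1/(Z(d, 82)/((-2755/3771)) - 4565) = 1/(5/((-2755/3771)) - 4565) = 1/(5/((-2755*1/3771)) - 4565) = 1/(5/(-2755/3771) - 4565) = 1/(5*(-3771/2755) - 4565) = 1/(-3771/551 - 4565) = 1/(-2519086/551) = -551/2519086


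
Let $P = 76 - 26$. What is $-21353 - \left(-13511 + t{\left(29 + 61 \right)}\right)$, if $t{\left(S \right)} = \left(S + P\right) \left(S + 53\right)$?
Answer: $-27862$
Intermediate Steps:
$P = 50$ ($P = 76 - 26 = 50$)
$t{\left(S \right)} = \left(50 + S\right) \left(53 + S\right)$ ($t{\left(S \right)} = \left(S + 50\right) \left(S + 53\right) = \left(50 + S\right) \left(53 + S\right)$)
$-21353 - \left(-13511 + t{\left(29 + 61 \right)}\right) = -21353 - \left(-13511 + \left(2650 + \left(29 + 61\right)^{2} + 103 \left(29 + 61\right)\right)\right) = -21353 - \left(-13511 + \left(2650 + 90^{2} + 103 \cdot 90\right)\right) = -21353 - \left(-13511 + \left(2650 + 8100 + 9270\right)\right) = -21353 - \left(-13511 + 20020\right) = -21353 - 6509 = -27862$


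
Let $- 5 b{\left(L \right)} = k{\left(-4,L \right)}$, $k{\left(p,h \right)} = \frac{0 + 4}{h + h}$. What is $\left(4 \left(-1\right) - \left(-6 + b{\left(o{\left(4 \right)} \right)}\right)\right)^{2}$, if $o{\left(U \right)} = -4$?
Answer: $\frac{361}{100} \approx 3.61$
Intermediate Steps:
$k{\left(p,h \right)} = \frac{2}{h}$ ($k{\left(p,h \right)} = \frac{4}{2 h} = 4 \frac{1}{2 h} = \frac{2}{h}$)
$b{\left(L \right)} = - \frac{2}{5 L}$ ($b{\left(L \right)} = - \frac{2 \frac{1}{L}}{5} = - \frac{2}{5 L}$)
$\left(4 \left(-1\right) - \left(-6 + b{\left(o{\left(4 \right)} \right)}\right)\right)^{2} = \left(4 \left(-1\right) + \left(3 \cdot 2 - - \frac{2}{5 \left(-4\right)}\right)\right)^{2} = \left(-4 + \left(6 - \left(- \frac{2}{5}\right) \left(- \frac{1}{4}\right)\right)\right)^{2} = \left(-4 + \left(6 - \frac{1}{10}\right)\right)^{2} = \left(-4 + \frac{59}{10}\right)^{2} = \left(\frac{19}{10}\right)^{2} = \frac{361}{100}$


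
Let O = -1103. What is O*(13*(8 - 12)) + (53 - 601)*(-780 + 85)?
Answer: 438216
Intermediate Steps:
O*(13*(8 - 12)) + (53 - 601)*(-780 + 85) = -14339*(8 - 12) + (53 - 601)*(-780 + 85) = -14339*(-4) - 548*(-695) = -1103*(-52) + 380860 = 57356 + 380860 = 438216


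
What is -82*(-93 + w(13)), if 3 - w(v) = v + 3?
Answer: 8692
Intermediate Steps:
w(v) = -v (w(v) = 3 - (v + 3) = 3 - (3 + v) = 3 + (-3 - v) = -v)
-82*(-93 + w(13)) = -82*(-93 - 1*13) = -82*(-93 - 13) = -82*(-106) = 8692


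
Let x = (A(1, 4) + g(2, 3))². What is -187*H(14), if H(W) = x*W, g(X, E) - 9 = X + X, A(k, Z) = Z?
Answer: -756602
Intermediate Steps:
g(X, E) = 9 + 2*X (g(X, E) = 9 + (X + X) = 9 + 2*X)
x = 289 (x = (4 + (9 + 2*2))² = (4 + (9 + 4))² = (4 + 13)² = 17² = 289)
H(W) = 289*W
-187*H(14) = -54043*14 = -187*4046 = -756602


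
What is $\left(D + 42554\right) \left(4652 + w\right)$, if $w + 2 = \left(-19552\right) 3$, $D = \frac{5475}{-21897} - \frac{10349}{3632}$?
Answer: $- \frac{10153335135701521}{4418328} \approx -2.298 \cdot 10^{9}$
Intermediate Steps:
$D = - \frac{82165751}{26509968}$ ($D = 5475 \left(- \frac{1}{21897}\right) - \frac{10349}{3632} = - \frac{1825}{7299} - \frac{10349}{3632} = - \frac{82165751}{26509968} \approx -3.0994$)
$w = -58658$ ($w = -2 - 58656 = -58658$)
$\left(D + 42554\right) \left(4652 + w\right) = \left(- \frac{82165751}{26509968} + 42554\right) \left(4652 - 58658\right) = \frac{1128023012521}{26509968} \left(-54006\right) = - \frac{10153335135701521}{4418328}$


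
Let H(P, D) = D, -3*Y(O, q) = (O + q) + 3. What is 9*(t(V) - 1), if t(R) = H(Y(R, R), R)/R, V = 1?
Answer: 0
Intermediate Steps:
Y(O, q) = -1 - O/3 - q/3 (Y(O, q) = -((O + q) + 3)/3 = -(3 + O + q)/3 = -1 - O/3 - q/3)
t(R) = 1 (t(R) = R/R = 1)
9*(t(V) - 1) = 9*(1 - 1) = 9*0 = 0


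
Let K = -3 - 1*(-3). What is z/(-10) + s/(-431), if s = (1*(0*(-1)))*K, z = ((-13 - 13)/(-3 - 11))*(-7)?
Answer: 13/10 ≈ 1.3000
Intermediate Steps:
K = 0 (K = -3 + 3 = 0)
z = -13 (z = -26/(-14)*(-7) = -26*(-1/14)*(-7) = (13/7)*(-7) = -13)
s = 0 (s = (1*(0*(-1)))*0 = (1*0)*0 = 0*0 = 0)
z/(-10) + s/(-431) = -13/(-10) + 0/(-431) = -13*(-⅒) + 0*(-1/431) = 13/10 + 0 = 13/10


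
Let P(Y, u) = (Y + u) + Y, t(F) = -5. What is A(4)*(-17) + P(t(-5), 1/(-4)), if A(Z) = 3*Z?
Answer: -857/4 ≈ -214.25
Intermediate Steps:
P(Y, u) = u + 2*Y
A(4)*(-17) + P(t(-5), 1/(-4)) = (3*4)*(-17) + (1/(-4) + 2*(-5)) = 12*(-17) + (-¼ - 10) = -204 - 41/4 = -857/4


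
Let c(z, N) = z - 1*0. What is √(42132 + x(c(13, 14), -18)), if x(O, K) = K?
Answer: √42114 ≈ 205.22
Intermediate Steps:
c(z, N) = z (c(z, N) = z + 0 = z)
√(42132 + x(c(13, 14), -18)) = √(42132 - 18) = √42114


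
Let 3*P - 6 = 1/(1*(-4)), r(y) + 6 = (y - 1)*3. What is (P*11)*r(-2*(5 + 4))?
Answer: -5313/4 ≈ -1328.3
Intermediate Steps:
r(y) = -9 + 3*y (r(y) = -6 + (y - 1)*3 = -6 + (-1 + y)*3 = -6 + (-3 + 3*y) = -9 + 3*y)
P = 23/12 (P = 2 + 1/(3*((1*(-4)))) = 2 + (⅓)/(-4) = 2 + (⅓)*(-¼) = 2 - 1/12 = 23/12 ≈ 1.9167)
(P*11)*r(-2*(5 + 4)) = ((23/12)*11)*(-9 + 3*(-2*(5 + 4))) = 253*(-9 + 3*(-2*9))/12 = 253*(-9 + 3*(-18))/12 = 253*(-9 - 54)/12 = (253/12)*(-63) = -5313/4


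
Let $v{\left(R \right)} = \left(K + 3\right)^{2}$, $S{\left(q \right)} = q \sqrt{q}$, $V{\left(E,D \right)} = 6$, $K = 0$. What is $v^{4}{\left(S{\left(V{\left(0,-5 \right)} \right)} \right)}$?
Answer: $6561$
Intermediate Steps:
$S{\left(q \right)} = q^{\frac{3}{2}}$
$v{\left(R \right)} = 9$ ($v{\left(R \right)} = \left(0 + 3\right)^{2} = 3^{2} = 9$)
$v^{4}{\left(S{\left(V{\left(0,-5 \right)} \right)} \right)} = 9^{4} = 6561$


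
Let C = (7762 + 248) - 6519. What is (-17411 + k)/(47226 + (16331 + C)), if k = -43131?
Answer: -30271/32524 ≈ -0.93073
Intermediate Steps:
C = 1491 (C = 8010 - 6519 = 1491)
(-17411 + k)/(47226 + (16331 + C)) = (-17411 - 43131)/(47226 + (16331 + 1491)) = -60542/(47226 + 17822) = -60542/65048 = -60542*1/65048 = -30271/32524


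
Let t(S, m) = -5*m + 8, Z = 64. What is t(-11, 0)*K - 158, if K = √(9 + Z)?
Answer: -158 + 8*√73 ≈ -89.648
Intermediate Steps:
K = √73 (K = √(9 + 64) = √73 ≈ 8.5440)
t(S, m) = 8 - 5*m
t(-11, 0)*K - 158 = (8 - 5*0)*√73 - 158 = (8 + 0)*√73 - 158 = 8*√73 - 158 = -158 + 8*√73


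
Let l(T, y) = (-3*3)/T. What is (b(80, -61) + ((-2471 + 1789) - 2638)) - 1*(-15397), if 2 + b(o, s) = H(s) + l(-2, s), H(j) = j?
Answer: 24037/2 ≈ 12019.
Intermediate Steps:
l(T, y) = -9/T
b(o, s) = 5/2 + s (b(o, s) = -2 + (s - 9/(-2)) = -2 + (s - 9*(-½)) = -2 + (s + 9/2) = -2 + (9/2 + s) = 5/2 + s)
(b(80, -61) + ((-2471 + 1789) - 2638)) - 1*(-15397) = ((5/2 - 61) + ((-2471 + 1789) - 2638)) - 1*(-15397) = (-117/2 + (-682 - 2638)) + 15397 = (-117/2 - 3320) + 15397 = -6757/2 + 15397 = 24037/2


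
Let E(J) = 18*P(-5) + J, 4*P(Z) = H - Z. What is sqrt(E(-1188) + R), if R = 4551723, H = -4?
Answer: 9*sqrt(224718)/2 ≈ 2133.2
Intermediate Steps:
P(Z) = -1 - Z/4 (P(Z) = (-4 - Z)/4 = -1 - Z/4)
E(J) = 9/2 + J (E(J) = 18*(-1 - 1/4*(-5)) + J = 18*(-1 + 5/4) + J = 18*(1/4) + J = 9/2 + J)
sqrt(E(-1188) + R) = sqrt((9/2 - 1188) + 4551723) = sqrt(-2367/2 + 4551723) = sqrt(9101079/2) = 9*sqrt(224718)/2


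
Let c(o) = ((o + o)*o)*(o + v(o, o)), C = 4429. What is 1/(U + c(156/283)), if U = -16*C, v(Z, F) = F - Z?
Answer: -22665187/1606138218736 ≈ -1.4112e-5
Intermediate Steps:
c(o) = 2*o**3 (c(o) = ((o + o)*o)*(o + (o - o)) = ((2*o)*o)*(o + 0) = (2*o**2)*o = 2*o**3)
U = -70864 (U = -16*4429 = -70864)
1/(U + c(156/283)) = 1/(-70864 + 2*(156/283)**3) = 1/(-70864 + 2*(3796416/22665187)) = 1/(-70864 + 7592832/22665187) = 1/(-1606138218736/22665187) = -22665187/1606138218736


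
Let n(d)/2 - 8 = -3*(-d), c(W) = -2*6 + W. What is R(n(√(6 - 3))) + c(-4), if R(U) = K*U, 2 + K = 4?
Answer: 16 + 12*√3 ≈ 36.785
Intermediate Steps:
K = 2 (K = -2 + 4 = 2)
c(W) = -12 + W
n(d) = 16 + 6*d (n(d) = 16 + 2*(-3*(-d)) = 16 + 2*(-(-3)*d) = 16 + 2*(3*d) = 16 + 6*d)
R(U) = 2*U
R(n(√(6 - 3))) + c(-4) = 2*(16 + 6*√(6 - 3)) + (-12 - 4) = 2*(16 + 6*√3) - 16 = (32 + 12*√3) - 16 = 16 + 12*√3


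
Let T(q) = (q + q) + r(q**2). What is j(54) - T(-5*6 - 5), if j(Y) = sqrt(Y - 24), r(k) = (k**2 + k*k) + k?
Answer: -3002405 + sqrt(30) ≈ -3.0024e+6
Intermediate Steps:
r(k) = k + 2*k**2 (r(k) = (k**2 + k**2) + k = 2*k**2 + k = k + 2*k**2)
T(q) = 2*q + q**2*(1 + 2*q**2) (T(q) = (q + q) + q**2*(1 + 2*q**2) = 2*q + q**2*(1 + 2*q**2))
j(Y) = sqrt(-24 + Y)
j(54) - T(-5*6 - 5) = sqrt(-24 + 54) - (-5*6 - 5)*(2 + (-5*6 - 5) + 2*(-5*6 - 5)**3) = sqrt(30) - (-30 - 5)*(2 + (-30 - 5) + 2*(-30 - 5)**3) = sqrt(30) - (-35)*(2 - 35 + 2*(-35)**3) = sqrt(30) - (-35)*(2 - 35 + 2*(-42875)) = sqrt(30) - (-35)*(2 - 35 - 85750) = sqrt(30) - (-35)*(-85783) = sqrt(30) - 1*3002405 = sqrt(30) - 3002405 = -3002405 + sqrt(30)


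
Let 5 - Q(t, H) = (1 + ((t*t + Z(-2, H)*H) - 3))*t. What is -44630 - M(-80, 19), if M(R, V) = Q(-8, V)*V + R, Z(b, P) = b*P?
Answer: 55675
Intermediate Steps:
Z(b, P) = P*b
Q(t, H) = 5 - t*(-2 + t² - 2*H²) (Q(t, H) = 5 - (1 + ((t*t + (H*(-2))*H) - 3))*t = 5 - (1 + ((t² + (-2*H)*H) - 3))*t = 5 - (1 + ((t² - 2*H²) - 3))*t = 5 - (1 + (-3 + t² - 2*H²))*t = 5 - (-2 + t² - 2*H²)*t = 5 - t*(-2 + t² - 2*H²))
M(R, V) = R + V*(501 - 16*V²) (M(R, V) = (5 - 1*(-8)³ + 2*(-8) + 2*(-8)*V²)*V + R = (5 - 1*(-512) - 16 - 16*V²)*V + R = (5 + 512 - 16 - 16*V²)*V + R = (501 - 16*V²)*V + R = V*(501 - 16*V²) + R = R + V*(501 - 16*V²))
-44630 - M(-80, 19) = -44630 - (-80 - 1*19*(-501 + 16*19²)) = -44630 - (-80 - 1*19*(-501 + 16*361)) = -44630 - (-80 - 1*19*(-501 + 5776)) = -44630 - (-80 - 1*19*5275) = -44630 - (-80 - 100225) = -44630 - 1*(-100305) = -44630 + 100305 = 55675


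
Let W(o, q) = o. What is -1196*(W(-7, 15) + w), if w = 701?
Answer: -830024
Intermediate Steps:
-1196*(W(-7, 15) + w) = -1196*(-7 + 701) = -1196*694 = -830024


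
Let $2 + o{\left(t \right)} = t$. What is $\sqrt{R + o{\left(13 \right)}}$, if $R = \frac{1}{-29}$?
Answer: $\frac{\sqrt{9222}}{29} \approx 3.3114$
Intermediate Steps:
$R = - \frac{1}{29} \approx -0.034483$
$o{\left(t \right)} = -2 + t$
$\sqrt{R + o{\left(13 \right)}} = \sqrt{- \frac{1}{29} + \left(-2 + 13\right)} = \sqrt{- \frac{1}{29} + 11} = \sqrt{\frac{318}{29}} = \frac{\sqrt{9222}}{29}$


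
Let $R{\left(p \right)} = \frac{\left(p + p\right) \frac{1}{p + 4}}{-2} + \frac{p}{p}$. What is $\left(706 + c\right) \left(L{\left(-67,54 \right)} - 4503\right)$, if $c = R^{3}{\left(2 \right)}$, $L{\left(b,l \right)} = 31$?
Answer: $- \frac{85281040}{27} \approx -3.1586 \cdot 10^{6}$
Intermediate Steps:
$R{\left(p \right)} = 1 - \frac{p}{4 + p}$ ($R{\left(p \right)} = \frac{2 p}{4 + p} \left(- \frac{1}{2}\right) + 1 = - \frac{p}{4 + p} + 1 = 1 - \frac{p}{4 + p}$)
$c = \frac{8}{27}$ ($c = \left(\frac{4}{4 + 2}\right)^{3} = \left(\frac{4}{6}\right)^{3} = \left(4 \cdot \frac{1}{6}\right)^{3} = \left(\frac{2}{3}\right)^{3} = \frac{8}{27} \approx 0.2963$)
$\left(706 + c\right) \left(L{\left(-67,54 \right)} - 4503\right) = \left(706 + \frac{8}{27}\right) \left(31 - 4503\right) = \frac{19070}{27} \left(-4472\right) = - \frac{85281040}{27}$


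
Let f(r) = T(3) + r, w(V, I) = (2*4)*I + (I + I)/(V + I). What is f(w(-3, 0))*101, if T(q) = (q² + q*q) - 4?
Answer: 1414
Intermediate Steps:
T(q) = -4 + 2*q² (T(q) = (q² + q²) - 4 = 2*q² - 4 = -4 + 2*q²)
w(V, I) = 8*I + 2*I/(I + V) (w(V, I) = 8*I + (2*I)/(I + V) = 8*I + 2*I/(I + V))
f(r) = 14 + r (f(r) = (-4 + 2*3²) + r = (-4 + 2*9) + r = (-4 + 18) + r = 14 + r)
f(w(-3, 0))*101 = (14 + 2*0*(1 + 4*0 + 4*(-3))/(0 - 3))*101 = (14 + 2*0*(1 + 0 - 12)/(-3))*101 = (14 + 2*0*(-⅓)*(-11))*101 = (14 + 0)*101 = 14*101 = 1414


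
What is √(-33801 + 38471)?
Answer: √4670 ≈ 68.337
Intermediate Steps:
√(-33801 + 38471) = √4670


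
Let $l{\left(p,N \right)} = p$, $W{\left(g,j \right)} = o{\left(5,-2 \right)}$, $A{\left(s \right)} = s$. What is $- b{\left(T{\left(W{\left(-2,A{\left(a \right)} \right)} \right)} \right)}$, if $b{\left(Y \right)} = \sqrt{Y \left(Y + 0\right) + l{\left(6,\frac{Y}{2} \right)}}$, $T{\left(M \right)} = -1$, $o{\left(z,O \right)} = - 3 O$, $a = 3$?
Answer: $- \sqrt{7} \approx -2.6458$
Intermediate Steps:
$W{\left(g,j \right)} = 6$ ($W{\left(g,j \right)} = \left(-3\right) \left(-2\right) = 6$)
$b{\left(Y \right)} = \sqrt{6 + Y^{2}}$ ($b{\left(Y \right)} = \sqrt{Y \left(Y + 0\right) + 6} = \sqrt{Y Y + 6} = \sqrt{Y^{2} + 6} = \sqrt{6 + Y^{2}}$)
$- b{\left(T{\left(W{\left(-2,A{\left(a \right)} \right)} \right)} \right)} = - \sqrt{6 + \left(-1\right)^{2}} = - \sqrt{6 + 1} = - \sqrt{7}$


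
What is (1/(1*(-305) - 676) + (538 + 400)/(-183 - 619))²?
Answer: 212051040100/154748611161 ≈ 1.3703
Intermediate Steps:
(1/(1*(-305) - 676) + (538 + 400)/(-183 - 619))² = (1/(-305 - 676) + 938/(-802))² = (1/(-981) + 938*(-1/802))² = (-1/981 - 469/401)² = (-460490/393381)² = 212051040100/154748611161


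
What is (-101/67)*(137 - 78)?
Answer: -5959/67 ≈ -88.940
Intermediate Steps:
(-101/67)*(137 - 78) = -101*1/67*59 = -101/67*59 = -5959/67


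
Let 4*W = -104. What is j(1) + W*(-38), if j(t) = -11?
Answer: 977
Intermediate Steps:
W = -26 (W = (¼)*(-104) = -26)
j(1) + W*(-38) = -11 - 26*(-38) = -11 + 988 = 977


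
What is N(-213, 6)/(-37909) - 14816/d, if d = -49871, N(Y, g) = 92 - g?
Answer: 557370838/1890559739 ≈ 0.29482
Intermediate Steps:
N(-213, 6)/(-37909) - 14816/d = (92 - 1*6)/(-37909) - 14816/(-49871) = (92 - 6)*(-1/37909) - 14816*(-1/49871) = 86*(-1/37909) + 14816/49871 = -86/37909 + 14816/49871 = 557370838/1890559739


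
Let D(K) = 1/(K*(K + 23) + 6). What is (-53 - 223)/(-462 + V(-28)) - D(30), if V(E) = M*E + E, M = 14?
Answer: 1163/3724 ≈ 0.31230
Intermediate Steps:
V(E) = 15*E (V(E) = 14*E + E = 15*E)
D(K) = 1/(6 + K*(23 + K)) (D(K) = 1/(K*(23 + K) + 6) = 1/(6 + K*(23 + K)))
(-53 - 223)/(-462 + V(-28)) - D(30) = (-53 - 223)/(-462 + 15*(-28)) - 1/(6 + 30² + 23*30) = -276/(-462 - 420) - 1/(6 + 900 + 690) = -276/(-882) - 1/1596 = -276*(-1/882) - 1*1/1596 = 46/147 - 1/1596 = 1163/3724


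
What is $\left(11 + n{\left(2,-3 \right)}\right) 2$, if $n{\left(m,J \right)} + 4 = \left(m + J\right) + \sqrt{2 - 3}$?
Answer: $12 + 2 i \approx 12.0 + 2.0 i$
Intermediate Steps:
$n{\left(m,J \right)} = -4 + i + J + m$ ($n{\left(m,J \right)} = -4 + \left(\left(m + J\right) + \sqrt{2 - 3}\right) = -4 + \left(\left(J + m\right) + \sqrt{-1}\right) = -4 + \left(\left(J + m\right) + i\right) = -4 + \left(i + J + m\right) = -4 + i + J + m$)
$\left(11 + n{\left(2,-3 \right)}\right) 2 = \left(11 + \left(-4 + i - 3 + 2\right)\right) 2 = \left(11 - \left(5 - i\right)\right) 2 = \left(6 + i\right) 2 = 12 + 2 i$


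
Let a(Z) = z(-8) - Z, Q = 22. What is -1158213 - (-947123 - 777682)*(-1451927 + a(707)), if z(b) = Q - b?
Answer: -2505459800433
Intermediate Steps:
z(b) = 22 - b
a(Z) = 30 - Z (a(Z) = (22 - 1*(-8)) - Z = (22 + 8) - Z = 30 - Z)
-1158213 - (-947123 - 777682)*(-1451927 + a(707)) = -1158213 - (-947123 - 777682)*(-1451927 + (30 - 1*707)) = -1158213 - (-1724805)*(-1451927 + (30 - 707)) = -1158213 - (-1724805)*(-1451927 - 677) = -1158213 - (-1724805)*(-1452604) = -1158213 - 1*2505458642220 = -1158213 - 2505458642220 = -2505459800433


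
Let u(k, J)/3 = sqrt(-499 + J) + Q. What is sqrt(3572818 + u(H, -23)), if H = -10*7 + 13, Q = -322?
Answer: sqrt(3571852 + 9*I*sqrt(58)) ≈ 1889.9 + 0.02*I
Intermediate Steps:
H = -57 (H = -70 + 13 = -57)
u(k, J) = -966 + 3*sqrt(-499 + J) (u(k, J) = 3*(sqrt(-499 + J) - 322) = 3*(-322 + sqrt(-499 + J)) = -966 + 3*sqrt(-499 + J))
sqrt(3572818 + u(H, -23)) = sqrt(3572818 + (-966 + 3*sqrt(-499 - 23))) = sqrt(3572818 + (-966 + 3*sqrt(-522))) = sqrt(3572818 + (-966 + 3*(3*I*sqrt(58)))) = sqrt(3572818 + (-966 + 9*I*sqrt(58))) = sqrt(3571852 + 9*I*sqrt(58))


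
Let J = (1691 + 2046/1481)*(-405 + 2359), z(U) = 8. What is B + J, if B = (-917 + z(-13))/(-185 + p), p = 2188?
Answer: 9809768906225/2966443 ≈ 3.3069e+6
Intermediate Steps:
B = -909/2003 (B = (-917 + 8)/(-185 + 2188) = -909/2003 ≈ -0.45382)
J = 4897538818/1481 (J = (1691 + 2046*(1/1481))*1954 = (1691 + 2046/1481)*1954 = (2506417/1481)*1954 = 4897538818/1481 ≈ 3.3069e+6)
B + J = -909/2003 + 4897538818/1481 = 9809768906225/2966443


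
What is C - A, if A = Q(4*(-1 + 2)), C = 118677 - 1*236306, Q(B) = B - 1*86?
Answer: -117547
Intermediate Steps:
Q(B) = -86 + B (Q(B) = B - 86 = -86 + B)
C = -117629 (C = 118677 - 236306 = -117629)
A = -82 (A = -86 + 4*(-1 + 2) = -86 + 4*1 = -86 + 4 = -82)
C - A = -117629 - 1*(-82) = -117629 + 82 = -117547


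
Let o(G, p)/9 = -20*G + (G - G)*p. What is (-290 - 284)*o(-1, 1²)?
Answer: -103320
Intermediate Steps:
o(G, p) = -180*G (o(G, p) = 9*(-20*G + (G - G)*p) = 9*(-20*G + 0*p) = 9*(-20*G + 0) = 9*(-20*G) = -180*G)
(-290 - 284)*o(-1, 1²) = (-290 - 284)*(-180*(-1)) = -574*180 = -103320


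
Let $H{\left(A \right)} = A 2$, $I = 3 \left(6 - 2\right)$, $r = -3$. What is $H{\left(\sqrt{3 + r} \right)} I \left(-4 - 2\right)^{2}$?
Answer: $0$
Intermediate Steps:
$I = 12$ ($I = 3 \cdot 4 = 12$)
$H{\left(A \right)} = 2 A$
$H{\left(\sqrt{3 + r} \right)} I \left(-4 - 2\right)^{2} = 2 \sqrt{3 - 3} \cdot 12 \left(-4 - 2\right)^{2} = 2 \sqrt{0} \cdot 12 \left(-6\right)^{2} = 2 \cdot 0 \cdot 12 \cdot 36 = 0 \cdot 12 \cdot 36 = 0 \cdot 36 = 0$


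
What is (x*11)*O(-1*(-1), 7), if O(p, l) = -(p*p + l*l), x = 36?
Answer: -19800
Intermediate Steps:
O(p, l) = -l² - p² (O(p, l) = -(p² + l²) = -(l² + p²) = -l² - p²)
(x*11)*O(-1*(-1), 7) = (36*11)*(-1*7² - (-1*(-1))²) = 396*(-1*49 - 1*1²) = 396*(-49 - 1*1) = 396*(-49 - 1) = 396*(-50) = -19800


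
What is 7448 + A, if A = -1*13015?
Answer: -5567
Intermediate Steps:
A = -13015
7448 + A = 7448 - 13015 = -5567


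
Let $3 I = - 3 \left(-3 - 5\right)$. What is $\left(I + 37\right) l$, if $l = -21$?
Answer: $-945$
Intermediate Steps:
$I = 8$ ($I = \frac{\left(-3\right) \left(-3 - 5\right)}{3} = \frac{\left(-3\right) \left(-8\right)}{3} = \frac{1}{3} \cdot 24 = 8$)
$\left(I + 37\right) l = \left(8 + 37\right) \left(-21\right) = 45 \left(-21\right) = -945$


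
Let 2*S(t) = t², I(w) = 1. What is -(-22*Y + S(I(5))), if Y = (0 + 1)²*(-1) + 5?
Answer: 175/2 ≈ 87.500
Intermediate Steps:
S(t) = t²/2
Y = 4 (Y = 1²*(-1) + 5 = 1*(-1) + 5 = -1 + 5 = 4)
-(-22*Y + S(I(5))) = -(-22*4 + (½)*1²) = -(-88 + (½)*1) = -(-88 + ½) = -1*(-175/2) = 175/2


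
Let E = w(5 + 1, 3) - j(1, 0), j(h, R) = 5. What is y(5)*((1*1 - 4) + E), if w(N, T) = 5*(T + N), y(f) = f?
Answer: 185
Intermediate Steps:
w(N, T) = 5*N + 5*T (w(N, T) = 5*(N + T) = 5*N + 5*T)
E = 40 (E = (5*(5 + 1) + 5*3) - 1*5 = (5*6 + 15) - 5 = (30 + 15) - 5 = 45 - 5 = 40)
y(5)*((1*1 - 4) + E) = 5*((1*1 - 4) + 40) = 5*((1 - 4) + 40) = 5*(-3 + 40) = 5*37 = 185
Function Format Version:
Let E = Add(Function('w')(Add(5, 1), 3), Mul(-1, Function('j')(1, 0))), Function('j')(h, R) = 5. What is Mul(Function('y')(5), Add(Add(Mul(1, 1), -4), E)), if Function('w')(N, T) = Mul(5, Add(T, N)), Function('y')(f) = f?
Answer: 185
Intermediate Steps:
Function('w')(N, T) = Add(Mul(5, N), Mul(5, T)) (Function('w')(N, T) = Mul(5, Add(N, T)) = Add(Mul(5, N), Mul(5, T)))
E = 40 (E = Add(Add(Mul(5, Add(5, 1)), Mul(5, 3)), Mul(-1, 5)) = Add(Add(Mul(5, 6), 15), -5) = Add(Add(30, 15), -5) = Add(45, -5) = 40)
Mul(Function('y')(5), Add(Add(Mul(1, 1), -4), E)) = Mul(5, Add(Add(Mul(1, 1), -4), 40)) = Mul(5, Add(Add(1, -4), 40)) = Mul(5, Add(-3, 40)) = Mul(5, 37) = 185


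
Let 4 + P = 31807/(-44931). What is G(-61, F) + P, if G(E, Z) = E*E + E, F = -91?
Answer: 9660937/2643 ≈ 3655.3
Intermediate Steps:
G(E, Z) = E + E² (G(E, Z) = E² + E = E + E²)
P = -12443/2643 (P = -4 + 31807/(-44931) = -4 + 31807*(-1/44931) = -4 - 1871/2643 = -12443/2643 ≈ -4.7079)
G(-61, F) + P = -61*(1 - 61) - 12443/2643 = -61*(-60) - 12443/2643 = 3660 - 12443/2643 = 9660937/2643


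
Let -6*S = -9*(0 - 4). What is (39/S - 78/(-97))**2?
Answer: 1221025/37636 ≈ 32.443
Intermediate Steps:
S = -6 (S = -(-3)*(0 - 4)/2 = -(-3)*(-4)/2 = -1/6*36 = -6)
(39/S - 78/(-97))**2 = (39/(-6) - 78/(-97))**2 = (39*(-1/6) - 78*(-1/97))**2 = (-13/2 + 78/97)**2 = (-1105/194)**2 = 1221025/37636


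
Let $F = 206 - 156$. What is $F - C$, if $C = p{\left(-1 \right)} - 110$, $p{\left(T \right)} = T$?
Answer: $161$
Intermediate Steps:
$F = 50$ ($F = 206 - 156 = 50$)
$C = -111$ ($C = -1 - 110 = -111$)
$F - C = 50 - -111 = 50 + 111 = 161$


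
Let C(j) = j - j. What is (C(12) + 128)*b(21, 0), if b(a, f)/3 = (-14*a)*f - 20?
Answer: -7680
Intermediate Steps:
C(j) = 0
b(a, f) = -60 - 42*a*f (b(a, f) = 3*((-14*a)*f - 20) = 3*(-14*a*f - 20) = 3*(-20 - 14*a*f) = -60 - 42*a*f)
(C(12) + 128)*b(21, 0) = (0 + 128)*(-60 - 42*21*0) = 128*(-60 + 0) = 128*(-60) = -7680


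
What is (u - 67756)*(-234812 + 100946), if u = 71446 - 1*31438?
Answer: 3714513768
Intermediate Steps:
u = 40008 (u = 71446 - 31438 = 40008)
(u - 67756)*(-234812 + 100946) = (40008 - 67756)*(-234812 + 100946) = -27748*(-133866) = 3714513768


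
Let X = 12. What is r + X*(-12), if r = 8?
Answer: -136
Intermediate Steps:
r + X*(-12) = 8 + 12*(-12) = 8 - 144 = -136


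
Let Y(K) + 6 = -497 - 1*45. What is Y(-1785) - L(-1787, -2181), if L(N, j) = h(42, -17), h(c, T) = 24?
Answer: -572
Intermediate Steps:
L(N, j) = 24
Y(K) = -548 (Y(K) = -6 + (-497 - 1*45) = -6 + (-497 - 45) = -6 - 542 = -548)
Y(-1785) - L(-1787, -2181) = -548 - 1*24 = -548 - 24 = -572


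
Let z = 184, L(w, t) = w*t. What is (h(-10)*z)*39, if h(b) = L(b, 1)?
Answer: -71760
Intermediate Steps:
L(w, t) = t*w
h(b) = b (h(b) = 1*b = b)
(h(-10)*z)*39 = -10*184*39 = -1840*39 = -71760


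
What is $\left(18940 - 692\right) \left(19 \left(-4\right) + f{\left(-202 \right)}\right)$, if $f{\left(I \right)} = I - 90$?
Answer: $-6715264$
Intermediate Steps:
$f{\left(I \right)} = -90 + I$
$\left(18940 - 692\right) \left(19 \left(-4\right) + f{\left(-202 \right)}\right) = \left(18940 - 692\right) \left(19 \left(-4\right) - 292\right) = 18248 \left(-76 - 292\right) = 18248 \left(-368\right) = -6715264$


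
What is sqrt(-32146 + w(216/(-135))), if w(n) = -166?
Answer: 2*I*sqrt(8078) ≈ 179.76*I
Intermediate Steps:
sqrt(-32146 + w(216/(-135))) = sqrt(-32146 - 166) = sqrt(-32312) = 2*I*sqrt(8078)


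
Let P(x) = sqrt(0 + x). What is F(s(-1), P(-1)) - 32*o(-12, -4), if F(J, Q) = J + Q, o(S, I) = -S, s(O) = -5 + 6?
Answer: -383 + I ≈ -383.0 + 1.0*I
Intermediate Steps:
s(O) = 1
P(x) = sqrt(x)
F(s(-1), P(-1)) - 32*o(-12, -4) = (1 + sqrt(-1)) - (-32)*(-12) = (1 + I) - 32*12 = (1 + I) - 384 = -383 + I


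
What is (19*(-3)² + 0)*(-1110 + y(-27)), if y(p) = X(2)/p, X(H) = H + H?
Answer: -569506/3 ≈ -1.8984e+5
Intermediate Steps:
X(H) = 2*H
y(p) = 4/p (y(p) = (2*2)/p = 4/p)
(19*(-3)² + 0)*(-1110 + y(-27)) = (19*(-3)² + 0)*(-1110 + 4/(-27)) = (19*9 + 0)*(-1110 + 4*(-1/27)) = (171 + 0)*(-1110 - 4/27) = 171*(-29974/27) = -569506/3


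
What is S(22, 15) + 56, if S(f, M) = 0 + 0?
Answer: 56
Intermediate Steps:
S(f, M) = 0
S(22, 15) + 56 = 0 + 56 = 56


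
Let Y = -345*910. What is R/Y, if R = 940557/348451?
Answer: -313519/36465397150 ≈ -8.5977e-6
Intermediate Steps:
Y = -313950
R = 940557/348451 (R = 940557*(1/348451) = 940557/348451 ≈ 2.6993)
R/Y = (940557/348451)/(-313950) = (940557/348451)*(-1/313950) = -313519/36465397150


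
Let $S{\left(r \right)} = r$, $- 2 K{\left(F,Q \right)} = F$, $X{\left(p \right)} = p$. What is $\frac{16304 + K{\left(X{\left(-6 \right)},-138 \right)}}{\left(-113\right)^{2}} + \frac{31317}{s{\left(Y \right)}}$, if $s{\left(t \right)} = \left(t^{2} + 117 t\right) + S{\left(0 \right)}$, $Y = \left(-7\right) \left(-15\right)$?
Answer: $\frac{260000981}{99215130} \approx 2.6206$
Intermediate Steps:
$K{\left(F,Q \right)} = - \frac{F}{2}$
$Y = 105$
$s{\left(t \right)} = t^{2} + 117 t$ ($s{\left(t \right)} = \left(t^{2} + 117 t\right) + 0 = t^{2} + 117 t$)
$\frac{16304 + K{\left(X{\left(-6 \right)},-138 \right)}}{\left(-113\right)^{2}} + \frac{31317}{s{\left(Y \right)}} = \frac{16304 - -3}{\left(-113\right)^{2}} + \frac{31317}{105 \left(117 + 105\right)} = \frac{16304 + 3}{12769} + \frac{31317}{105 \cdot 222} = 16307 \cdot \frac{1}{12769} + \frac{31317}{23310} = \frac{16307}{12769} + 31317 \cdot \frac{1}{23310} = \frac{16307}{12769} + \frac{10439}{7770} = \frac{260000981}{99215130}$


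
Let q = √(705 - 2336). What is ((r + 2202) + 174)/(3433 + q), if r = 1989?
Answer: 333001/261936 - 97*I*√1631/261936 ≈ 1.2713 - 0.014956*I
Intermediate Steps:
q = I*√1631 (q = √(-1631) = I*√1631 ≈ 40.386*I)
((r + 2202) + 174)/(3433 + q) = ((1989 + 2202) + 174)/(3433 + I*√1631) = (4191 + 174)/(3433 + I*√1631) = 4365/(3433 + I*√1631)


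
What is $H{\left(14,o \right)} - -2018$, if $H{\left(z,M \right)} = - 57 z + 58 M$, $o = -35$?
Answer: $-810$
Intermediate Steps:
$H{\left(14,o \right)} - -2018 = \left(\left(-57\right) 14 + 58 \left(-35\right)\right) - -2018 = \left(-798 - 2030\right) + 2018 = -2828 + 2018 = -810$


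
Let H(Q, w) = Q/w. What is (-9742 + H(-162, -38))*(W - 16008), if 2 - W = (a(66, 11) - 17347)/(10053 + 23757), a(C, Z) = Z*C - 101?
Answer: 2383838928913/15295 ≈ 1.5586e+8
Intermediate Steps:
a(C, Z) = -101 + C*Z (a(C, Z) = C*Z - 101 = -101 + C*Z)
W = 14057/5635 (W = 2 - ((-101 + 66*11) - 17347)/(10053 + 23757) = 2 - ((-101 + 726) - 17347)/33810 = 2 - (625 - 17347)/33810 = 2 - (-16722)/33810 = 2 - 1*(-2787/5635) = 2 + 2787/5635 = 14057/5635 ≈ 2.4946)
(-9742 + H(-162, -38))*(W - 16008) = (-9742 - 162/(-38))*(14057/5635 - 16008) = (-9742 - 162*(-1/38))*(-90191023/5635) = (-9742 + 81/19)*(-90191023/5635) = -185017/19*(-90191023/5635) = 2383838928913/15295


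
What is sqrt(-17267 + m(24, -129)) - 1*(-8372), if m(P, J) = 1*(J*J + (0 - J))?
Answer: 8372 + I*sqrt(497) ≈ 8372.0 + 22.293*I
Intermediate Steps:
m(P, J) = J**2 - J (m(P, J) = 1*(J**2 - J) = J**2 - J)
sqrt(-17267 + m(24, -129)) - 1*(-8372) = sqrt(-17267 - 129*(-1 - 129)) - 1*(-8372) = sqrt(-17267 - 129*(-130)) + 8372 = sqrt(-17267 + 16770) + 8372 = sqrt(-497) + 8372 = I*sqrt(497) + 8372 = 8372 + I*sqrt(497)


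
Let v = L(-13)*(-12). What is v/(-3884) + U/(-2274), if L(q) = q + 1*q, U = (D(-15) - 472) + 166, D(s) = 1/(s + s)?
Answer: 3593591/66241620 ≈ 0.054250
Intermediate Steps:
D(s) = 1/(2*s)
U = -9181/30 (U = ((½)/(-15) - 472) + 166 = ((½)*(-1/15) - 472) + 166 = (-1/30 - 472) + 166 = -14161/30 + 166 = -9181/30 ≈ -306.03)
L(q) = 2*q (L(q) = q + q = 2*q)
v = 312 (v = (2*(-13))*(-12) = -26*(-12) = 312)
v/(-3884) + U/(-2274) = 312/(-3884) - 9181/30/(-2274) = 312*(-1/3884) - 9181/30*(-1/2274) = -78/971 + 9181/68220 = 3593591/66241620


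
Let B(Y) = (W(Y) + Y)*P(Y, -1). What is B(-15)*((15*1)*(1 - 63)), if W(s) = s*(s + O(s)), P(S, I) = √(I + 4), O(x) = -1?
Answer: -209250*√3 ≈ -3.6243e+5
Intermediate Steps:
P(S, I) = √(4 + I)
W(s) = s*(-1 + s) (W(s) = s*(s - 1) = s*(-1 + s))
B(Y) = √3*(Y + Y*(-1 + Y)) (B(Y) = (Y*(-1 + Y) + Y)*√(4 - 1) = (Y + Y*(-1 + Y))*√3 = √3*(Y + Y*(-1 + Y)))
B(-15)*((15*1)*(1 - 63)) = (√3*(-15)²)*((15*1)*(1 - 63)) = (√3*225)*(15*(-62)) = (225*√3)*(-930) = -209250*√3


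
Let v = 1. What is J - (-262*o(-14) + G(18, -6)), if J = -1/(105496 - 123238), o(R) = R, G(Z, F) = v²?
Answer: -65095397/17742 ≈ -3669.0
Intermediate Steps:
G(Z, F) = 1 (G(Z, F) = 1² = 1)
J = 1/17742 (J = -1/(-17742) = -1*(-1/17742) = 1/17742 ≈ 5.6363e-5)
J - (-262*o(-14) + G(18, -6)) = 1/17742 - (-262*(-14) + 1) = 1/17742 - (3668 + 1) = 1/17742 - 1*3669 = 1/17742 - 3669 = -65095397/17742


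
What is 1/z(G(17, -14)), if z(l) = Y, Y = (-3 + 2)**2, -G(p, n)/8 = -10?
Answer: 1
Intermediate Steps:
G(p, n) = 80 (G(p, n) = -8*(-10) = 80)
Y = 1 (Y = (-1)**2 = 1)
z(l) = 1
1/z(G(17, -14)) = 1/1 = 1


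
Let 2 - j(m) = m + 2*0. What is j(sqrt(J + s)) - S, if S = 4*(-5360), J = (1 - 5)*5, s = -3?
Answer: 21442 - I*sqrt(23) ≈ 21442.0 - 4.7958*I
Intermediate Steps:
J = -20 (J = -4*5 = -20)
j(m) = 2 - m (j(m) = 2 - (m + 2*0) = 2 - (m + 0) = 2 - m)
S = -21440
j(sqrt(J + s)) - S = (2 - sqrt(-20 - 3)) - 1*(-21440) = (2 - sqrt(-23)) + 21440 = (2 - I*sqrt(23)) + 21440 = 21442 - I*sqrt(23)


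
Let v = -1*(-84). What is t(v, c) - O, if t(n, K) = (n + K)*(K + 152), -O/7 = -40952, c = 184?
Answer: -196616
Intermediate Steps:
O = 286664 (O = -7*(-40952) = 286664)
v = 84
t(n, K) = (152 + K)*(K + n) (t(n, K) = (K + n)*(152 + K) = (152 + K)*(K + n))
t(v, c) - O = (184**2 + 152*184 + 152*84 + 184*84) - 1*286664 = (33856 + 27968 + 12768 + 15456) - 286664 = 90048 - 286664 = -196616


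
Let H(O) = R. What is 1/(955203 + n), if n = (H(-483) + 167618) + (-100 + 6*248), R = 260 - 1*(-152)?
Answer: 1/1124621 ≈ 8.8919e-7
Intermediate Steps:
R = 412 (R = 260 + 152 = 412)
H(O) = 412
n = 169418 (n = (412 + 167618) + (-100 + 6*248) = 168030 + (-100 + 1488) = 168030 + 1388 = 169418)
1/(955203 + n) = 1/(955203 + 169418) = 1/1124621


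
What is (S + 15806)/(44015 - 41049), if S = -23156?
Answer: -3675/1483 ≈ -2.4781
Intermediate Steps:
(S + 15806)/(44015 - 41049) = (-23156 + 15806)/(44015 - 41049) = -7350/2966 = -7350*1/2966 = -3675/1483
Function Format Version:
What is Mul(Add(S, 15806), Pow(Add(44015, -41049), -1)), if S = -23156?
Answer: Rational(-3675, 1483) ≈ -2.4781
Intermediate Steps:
Mul(Add(S, 15806), Pow(Add(44015, -41049), -1)) = Mul(Add(-23156, 15806), Pow(Add(44015, -41049), -1)) = Mul(-7350, Pow(2966, -1)) = Mul(-7350, Rational(1, 2966)) = Rational(-3675, 1483)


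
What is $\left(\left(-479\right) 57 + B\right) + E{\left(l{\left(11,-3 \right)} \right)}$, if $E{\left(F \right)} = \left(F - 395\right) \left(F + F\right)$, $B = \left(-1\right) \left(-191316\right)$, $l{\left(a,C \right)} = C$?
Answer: $166401$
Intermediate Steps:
$B = 191316$
$E{\left(F \right)} = 2 F \left(-395 + F\right)$ ($E{\left(F \right)} = \left(-395 + F\right) 2 F = 2 F \left(-395 + F\right)$)
$\left(\left(-479\right) 57 + B\right) + E{\left(l{\left(11,-3 \right)} \right)} = \left(\left(-479\right) 57 + 191316\right) + 2 \left(-3\right) \left(-395 - 3\right) = \left(-27303 + 191316\right) + 2 \left(-3\right) \left(-398\right) = 164013 + 2388 = 166401$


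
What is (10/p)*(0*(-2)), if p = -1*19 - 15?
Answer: 0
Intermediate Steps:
p = -34 (p = -19 - 15 = -34)
(10/p)*(0*(-2)) = (10/(-34))*(0*(-2)) = (10*(-1/34))*0 = -5/17*0 = 0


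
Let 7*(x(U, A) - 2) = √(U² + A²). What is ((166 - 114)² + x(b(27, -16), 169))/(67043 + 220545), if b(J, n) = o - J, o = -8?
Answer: 1353/143794 + √29786/2013116 ≈ 0.0094950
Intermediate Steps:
b(J, n) = -8 - J
x(U, A) = 2 + √(A² + U²)/7 (x(U, A) = 2 + √(U² + A²)/7 = 2 + √(A² + U²)/7)
((166 - 114)² + x(b(27, -16), 169))/(67043 + 220545) = ((166 - 114)² + (2 + √(169² + (-8 - 1*27)²)/7))/(67043 + 220545) = (52² + (2 + √(28561 + (-8 - 27)²)/7))/287588 = (2704 + (2 + √(28561 + (-35)²)/7))*(1/287588) = (2704 + (2 + √(28561 + 1225)/7))*(1/287588) = (2704 + (2 + √29786/7))*(1/287588) = (2706 + √29786/7)*(1/287588) = 1353/143794 + √29786/2013116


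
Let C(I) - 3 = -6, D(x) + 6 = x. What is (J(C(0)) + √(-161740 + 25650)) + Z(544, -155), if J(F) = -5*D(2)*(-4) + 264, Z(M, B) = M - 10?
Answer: 718 + I*√136090 ≈ 718.0 + 368.9*I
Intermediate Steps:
D(x) = -6 + x
Z(M, B) = -10 + M
C(I) = -3 (C(I) = 3 - 6 = -3)
J(F) = 184 (J(F) = -5*(-6 + 2)*(-4) + 264 = -5*(-4)*(-4) + 264 = 20*(-4) + 264 = -80 + 264 = 184)
(J(C(0)) + √(-161740 + 25650)) + Z(544, -155) = (184 + √(-161740 + 25650)) + (-10 + 544) = (184 + √(-136090)) + 534 = (184 + I*√136090) + 534 = 718 + I*√136090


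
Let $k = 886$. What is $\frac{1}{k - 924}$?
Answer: $- \frac{1}{38} \approx -0.026316$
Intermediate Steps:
$\frac{1}{k - 924} = \frac{1}{886 - 924} = \frac{1}{-38} = - \frac{1}{38}$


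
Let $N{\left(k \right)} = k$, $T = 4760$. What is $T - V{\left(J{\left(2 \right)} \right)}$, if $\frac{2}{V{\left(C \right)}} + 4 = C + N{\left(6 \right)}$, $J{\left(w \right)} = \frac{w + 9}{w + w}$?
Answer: $\frac{90432}{19} \approx 4759.6$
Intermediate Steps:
$J{\left(w \right)} = \frac{9 + w}{2 w}$
$V{\left(C \right)} = \frac{2}{2 + C}$ ($V{\left(C \right)} = \frac{2}{-4 + \left(C + 6\right)} = \frac{2}{-4 + \left(6 + C\right)} = \frac{2}{2 + C}$)
$T - V{\left(J{\left(2 \right)} \right)} = 4760 - \frac{2}{2 + \frac{9 + 2}{2 \cdot 2}} = 4760 - \frac{2}{2 + \frac{1}{2} \cdot \frac{1}{2} \cdot 11} = 4760 - \frac{2}{2 + \frac{11}{4}} = 4760 - \frac{2}{\frac{19}{4}} = 4760 - 2 \cdot \frac{4}{19} = 4760 - \frac{8}{19} = \frac{90432}{19}$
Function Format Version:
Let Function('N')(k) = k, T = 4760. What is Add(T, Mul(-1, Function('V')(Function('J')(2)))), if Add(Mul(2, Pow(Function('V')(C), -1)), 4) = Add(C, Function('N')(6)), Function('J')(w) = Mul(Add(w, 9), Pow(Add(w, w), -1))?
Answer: Rational(90432, 19) ≈ 4759.6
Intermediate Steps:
Function('J')(w) = Mul(Rational(1, 2), Pow(w, -1), Add(9, w)) (Function('J')(w) = Mul(Add(9, w), Pow(Mul(2, w), -1)) = Mul(Add(9, w), Mul(Rational(1, 2), Pow(w, -1))) = Mul(Rational(1, 2), Pow(w, -1), Add(9, w)))
Function('V')(C) = Mul(2, Pow(Add(2, C), -1)) (Function('V')(C) = Mul(2, Pow(Add(-4, Add(C, 6)), -1)) = Mul(2, Pow(Add(-4, Add(6, C)), -1)) = Mul(2, Pow(Add(2, C), -1)))
Add(T, Mul(-1, Function('V')(Function('J')(2)))) = Add(4760, Mul(-1, Mul(2, Pow(Add(2, Mul(Rational(1, 2), Pow(2, -1), Add(9, 2))), -1)))) = Add(4760, Mul(-1, Mul(2, Pow(Add(2, Mul(Rational(1, 2), Rational(1, 2), 11)), -1)))) = Add(4760, Mul(-1, Mul(2, Pow(Add(2, Rational(11, 4)), -1)))) = Add(4760, Mul(-1, Mul(2, Pow(Rational(19, 4), -1)))) = Add(4760, Mul(-1, Mul(2, Rational(4, 19)))) = Add(4760, Mul(-1, Rational(8, 19))) = Add(4760, Rational(-8, 19)) = Rational(90432, 19)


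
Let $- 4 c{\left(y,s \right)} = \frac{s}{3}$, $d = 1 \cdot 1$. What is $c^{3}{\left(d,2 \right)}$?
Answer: $- \frac{1}{216} \approx -0.0046296$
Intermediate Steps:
$d = 1$
$c{\left(y,s \right)} = - \frac{s}{12}$ ($c{\left(y,s \right)} = - \frac{s \frac{1}{3}}{4} = - \frac{\frac{1}{3} s}{4} = - \frac{s}{12}$)
$c^{3}{\left(d,2 \right)} = \left(\left(- \frac{1}{12}\right) 2\right)^{3} = \left(- \frac{1}{6}\right)^{3} = - \frac{1}{216}$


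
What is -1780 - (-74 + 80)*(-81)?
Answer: -1294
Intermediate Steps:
-1780 - (-74 + 80)*(-81) = -1780 - 6*(-81) = -1780 - 1*(-486) = -1780 + 486 = -1294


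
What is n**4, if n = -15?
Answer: 50625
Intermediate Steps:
n**4 = (-15)**4 = 50625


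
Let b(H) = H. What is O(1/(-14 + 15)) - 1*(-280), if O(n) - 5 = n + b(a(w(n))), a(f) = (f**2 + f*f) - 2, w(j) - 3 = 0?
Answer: 302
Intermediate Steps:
w(j) = 3 (w(j) = 3 + 0 = 3)
a(f) = -2 + 2*f**2 (a(f) = (f**2 + f**2) - 2 = 2*f**2 - 2 = -2 + 2*f**2)
O(n) = 21 + n (O(n) = 5 + (n + (-2 + 2*3**2)) = 5 + (n + (-2 + 2*9)) = 5 + (n + (-2 + 18)) = 5 + (n + 16) = 5 + (16 + n) = 21 + n)
O(1/(-14 + 15)) - 1*(-280) = (21 + 1/(-14 + 15)) - 1*(-280) = (21 + 1/1) + 280 = (21 + 1) + 280 = 22 + 280 = 302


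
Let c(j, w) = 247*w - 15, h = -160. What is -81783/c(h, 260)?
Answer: -81783/64205 ≈ -1.2738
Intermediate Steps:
c(j, w) = -15 + 247*w
-81783/c(h, 260) = -81783/(-15 + 247*260) = -81783/(-15 + 64220) = -81783/64205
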